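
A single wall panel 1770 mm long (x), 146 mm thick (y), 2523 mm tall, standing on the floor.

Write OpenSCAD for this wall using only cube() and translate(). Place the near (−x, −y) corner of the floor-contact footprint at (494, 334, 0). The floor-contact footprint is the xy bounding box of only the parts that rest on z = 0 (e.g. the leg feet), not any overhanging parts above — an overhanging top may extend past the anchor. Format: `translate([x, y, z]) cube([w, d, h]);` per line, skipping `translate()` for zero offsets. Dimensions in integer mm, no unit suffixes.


translate([494, 334, 0]) cube([1770, 146, 2523]);


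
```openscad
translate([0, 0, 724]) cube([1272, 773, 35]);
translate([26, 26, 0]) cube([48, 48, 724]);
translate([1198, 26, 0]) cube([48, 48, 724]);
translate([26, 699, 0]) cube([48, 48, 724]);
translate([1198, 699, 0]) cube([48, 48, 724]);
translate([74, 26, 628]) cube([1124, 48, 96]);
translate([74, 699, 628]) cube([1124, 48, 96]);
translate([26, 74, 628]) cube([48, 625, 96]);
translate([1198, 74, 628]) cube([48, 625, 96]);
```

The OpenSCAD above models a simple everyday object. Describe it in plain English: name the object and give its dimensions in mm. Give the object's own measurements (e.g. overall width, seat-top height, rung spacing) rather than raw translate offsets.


A rectangular dining table. The top is 1272×773×35 mm with its upper surface at z = 759 mm. It stands on four 48×48 mm square legs, each inset 26 mm from the nearest pair of top edges, running from the floor to the underside of the top. Four apron rails, 48 mm thick and 96 mm tall, run between adjacent legs with their top edges flush with the underside of the top and their outer faces flush with the legs' outer faces.


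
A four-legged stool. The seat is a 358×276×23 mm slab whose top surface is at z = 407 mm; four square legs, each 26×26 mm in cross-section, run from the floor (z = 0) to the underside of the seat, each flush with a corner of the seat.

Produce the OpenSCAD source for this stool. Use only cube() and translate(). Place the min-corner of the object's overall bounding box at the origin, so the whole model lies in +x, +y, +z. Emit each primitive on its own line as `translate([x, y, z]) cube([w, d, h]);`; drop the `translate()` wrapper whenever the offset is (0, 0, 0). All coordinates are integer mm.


translate([0, 0, 384]) cube([358, 276, 23]);
cube([26, 26, 384]);
translate([332, 0, 0]) cube([26, 26, 384]);
translate([0, 250, 0]) cube([26, 26, 384]);
translate([332, 250, 0]) cube([26, 26, 384]);


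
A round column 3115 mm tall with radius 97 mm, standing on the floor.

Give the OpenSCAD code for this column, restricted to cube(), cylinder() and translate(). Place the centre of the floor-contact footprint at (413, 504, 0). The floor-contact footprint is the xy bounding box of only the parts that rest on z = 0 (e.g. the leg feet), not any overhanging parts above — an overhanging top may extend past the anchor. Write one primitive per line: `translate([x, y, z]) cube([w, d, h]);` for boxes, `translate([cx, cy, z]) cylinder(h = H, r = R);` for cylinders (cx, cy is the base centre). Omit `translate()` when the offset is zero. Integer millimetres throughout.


translate([413, 504, 0]) cylinder(h = 3115, r = 97);


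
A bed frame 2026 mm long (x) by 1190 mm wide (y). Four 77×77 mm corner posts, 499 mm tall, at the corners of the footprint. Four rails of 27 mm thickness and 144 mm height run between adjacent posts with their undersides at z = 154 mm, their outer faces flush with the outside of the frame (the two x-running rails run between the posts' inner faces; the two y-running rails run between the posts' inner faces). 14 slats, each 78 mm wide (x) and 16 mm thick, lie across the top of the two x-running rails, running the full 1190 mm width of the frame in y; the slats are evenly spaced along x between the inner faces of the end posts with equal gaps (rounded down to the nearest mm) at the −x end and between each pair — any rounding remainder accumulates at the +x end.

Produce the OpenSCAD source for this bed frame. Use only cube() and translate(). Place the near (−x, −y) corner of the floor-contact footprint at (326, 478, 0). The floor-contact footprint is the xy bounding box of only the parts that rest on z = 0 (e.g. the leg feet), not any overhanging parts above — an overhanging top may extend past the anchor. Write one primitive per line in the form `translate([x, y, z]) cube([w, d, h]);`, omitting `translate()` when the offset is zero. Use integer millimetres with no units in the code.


translate([326, 478, 0]) cube([77, 77, 499]);
translate([326, 1591, 0]) cube([77, 77, 499]);
translate([2275, 478, 0]) cube([77, 77, 499]);
translate([2275, 1591, 0]) cube([77, 77, 499]);
translate([403, 478, 154]) cube([1872, 27, 144]);
translate([403, 1641, 154]) cube([1872, 27, 144]);
translate([326, 555, 154]) cube([27, 1036, 144]);
translate([2325, 555, 154]) cube([27, 1036, 144]);
translate([455, 478, 298]) cube([78, 1190, 16]);
translate([585, 478, 298]) cube([78, 1190, 16]);
translate([715, 478, 298]) cube([78, 1190, 16]);
translate([845, 478, 298]) cube([78, 1190, 16]);
translate([975, 478, 298]) cube([78, 1190, 16]);
translate([1105, 478, 298]) cube([78, 1190, 16]);
translate([1235, 478, 298]) cube([78, 1190, 16]);
translate([1365, 478, 298]) cube([78, 1190, 16]);
translate([1495, 478, 298]) cube([78, 1190, 16]);
translate([1625, 478, 298]) cube([78, 1190, 16]);
translate([1755, 478, 298]) cube([78, 1190, 16]);
translate([1885, 478, 298]) cube([78, 1190, 16]);
translate([2015, 478, 298]) cube([78, 1190, 16]);
translate([2145, 478, 298]) cube([78, 1190, 16]);


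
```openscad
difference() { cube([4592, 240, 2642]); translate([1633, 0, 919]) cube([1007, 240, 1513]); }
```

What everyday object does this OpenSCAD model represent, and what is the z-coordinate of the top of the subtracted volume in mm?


A wall with a window opening. The window head height is 2432 mm.

A wall with a rectangular opening subtracted — a window. Sill at z = 919, opening 1513 mm tall, so the head is at 919 + 1513 = 2432 mm.


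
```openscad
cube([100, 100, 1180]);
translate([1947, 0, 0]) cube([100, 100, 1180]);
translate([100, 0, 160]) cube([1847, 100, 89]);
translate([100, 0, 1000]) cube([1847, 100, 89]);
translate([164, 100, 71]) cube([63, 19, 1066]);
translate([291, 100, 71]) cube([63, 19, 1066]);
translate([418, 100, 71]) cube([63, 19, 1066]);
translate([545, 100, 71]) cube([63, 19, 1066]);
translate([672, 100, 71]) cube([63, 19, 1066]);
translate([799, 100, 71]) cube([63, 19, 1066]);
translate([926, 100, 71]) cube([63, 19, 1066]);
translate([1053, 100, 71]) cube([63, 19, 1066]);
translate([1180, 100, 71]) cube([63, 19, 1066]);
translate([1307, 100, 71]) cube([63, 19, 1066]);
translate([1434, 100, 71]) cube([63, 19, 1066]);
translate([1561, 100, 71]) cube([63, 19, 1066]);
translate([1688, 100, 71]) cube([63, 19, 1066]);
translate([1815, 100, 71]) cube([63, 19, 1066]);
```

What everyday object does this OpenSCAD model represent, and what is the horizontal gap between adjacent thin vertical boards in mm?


A fence section. The picket gap is 64 mm.

Two posts, two rails, 14 pickets — a fence section. Span 1847 mm holds 14 pickets of 63 mm with 15 equal gaps: ⌊(1847 − 14·63) / 15⌋ = 64 mm.


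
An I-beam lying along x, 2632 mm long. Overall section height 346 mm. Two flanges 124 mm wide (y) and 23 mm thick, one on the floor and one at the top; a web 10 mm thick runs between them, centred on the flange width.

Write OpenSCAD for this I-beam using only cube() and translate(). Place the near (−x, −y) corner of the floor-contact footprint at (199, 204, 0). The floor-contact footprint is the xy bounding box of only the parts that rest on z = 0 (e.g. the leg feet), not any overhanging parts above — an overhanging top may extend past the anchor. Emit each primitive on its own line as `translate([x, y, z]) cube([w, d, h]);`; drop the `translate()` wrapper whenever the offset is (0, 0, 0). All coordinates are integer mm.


translate([199, 204, 0]) cube([2632, 124, 23]);
translate([199, 261, 23]) cube([2632, 10, 300]);
translate([199, 204, 323]) cube([2632, 124, 23]);


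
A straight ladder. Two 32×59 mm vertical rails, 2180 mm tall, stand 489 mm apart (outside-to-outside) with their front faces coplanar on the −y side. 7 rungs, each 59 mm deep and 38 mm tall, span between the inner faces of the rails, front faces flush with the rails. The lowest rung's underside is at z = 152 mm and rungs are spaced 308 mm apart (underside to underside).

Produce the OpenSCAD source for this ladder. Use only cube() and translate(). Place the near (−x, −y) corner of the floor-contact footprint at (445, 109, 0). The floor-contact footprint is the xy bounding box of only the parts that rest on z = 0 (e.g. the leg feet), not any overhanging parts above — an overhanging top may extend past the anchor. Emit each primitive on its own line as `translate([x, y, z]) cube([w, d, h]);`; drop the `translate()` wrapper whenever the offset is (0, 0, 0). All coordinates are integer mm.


translate([445, 109, 0]) cube([32, 59, 2180]);
translate([902, 109, 0]) cube([32, 59, 2180]);
translate([477, 109, 152]) cube([425, 59, 38]);
translate([477, 109, 460]) cube([425, 59, 38]);
translate([477, 109, 768]) cube([425, 59, 38]);
translate([477, 109, 1076]) cube([425, 59, 38]);
translate([477, 109, 1384]) cube([425, 59, 38]);
translate([477, 109, 1692]) cube([425, 59, 38]);
translate([477, 109, 2000]) cube([425, 59, 38]);


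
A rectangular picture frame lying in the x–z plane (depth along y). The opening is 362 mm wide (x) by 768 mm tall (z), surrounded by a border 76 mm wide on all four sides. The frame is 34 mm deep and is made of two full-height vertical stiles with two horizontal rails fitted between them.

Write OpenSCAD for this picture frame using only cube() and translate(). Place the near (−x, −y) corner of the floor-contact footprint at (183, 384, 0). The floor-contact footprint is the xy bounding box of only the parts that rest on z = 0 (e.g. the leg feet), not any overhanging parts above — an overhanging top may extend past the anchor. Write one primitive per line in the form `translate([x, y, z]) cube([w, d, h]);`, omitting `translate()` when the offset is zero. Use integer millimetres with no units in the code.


translate([183, 384, 0]) cube([76, 34, 920]);
translate([621, 384, 0]) cube([76, 34, 920]);
translate([259, 384, 0]) cube([362, 34, 76]);
translate([259, 384, 844]) cube([362, 34, 76]);


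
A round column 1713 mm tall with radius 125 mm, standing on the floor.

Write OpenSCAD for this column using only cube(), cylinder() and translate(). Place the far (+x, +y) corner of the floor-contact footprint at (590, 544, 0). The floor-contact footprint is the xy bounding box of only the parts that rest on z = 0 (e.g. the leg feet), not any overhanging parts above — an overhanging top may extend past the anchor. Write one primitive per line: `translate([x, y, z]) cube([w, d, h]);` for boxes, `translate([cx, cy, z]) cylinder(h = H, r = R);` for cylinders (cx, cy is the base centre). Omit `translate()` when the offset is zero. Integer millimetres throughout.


translate([465, 419, 0]) cylinder(h = 1713, r = 125);


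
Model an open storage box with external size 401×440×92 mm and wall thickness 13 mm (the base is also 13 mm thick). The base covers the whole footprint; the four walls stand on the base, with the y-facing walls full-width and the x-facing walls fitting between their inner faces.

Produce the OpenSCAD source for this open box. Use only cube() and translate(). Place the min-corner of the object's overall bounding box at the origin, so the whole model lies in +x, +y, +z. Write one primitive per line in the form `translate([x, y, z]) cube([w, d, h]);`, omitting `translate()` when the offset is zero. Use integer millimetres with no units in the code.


cube([401, 440, 13]);
translate([0, 0, 13]) cube([401, 13, 79]);
translate([0, 427, 13]) cube([401, 13, 79]);
translate([0, 13, 13]) cube([13, 414, 79]);
translate([388, 13, 13]) cube([13, 414, 79]);


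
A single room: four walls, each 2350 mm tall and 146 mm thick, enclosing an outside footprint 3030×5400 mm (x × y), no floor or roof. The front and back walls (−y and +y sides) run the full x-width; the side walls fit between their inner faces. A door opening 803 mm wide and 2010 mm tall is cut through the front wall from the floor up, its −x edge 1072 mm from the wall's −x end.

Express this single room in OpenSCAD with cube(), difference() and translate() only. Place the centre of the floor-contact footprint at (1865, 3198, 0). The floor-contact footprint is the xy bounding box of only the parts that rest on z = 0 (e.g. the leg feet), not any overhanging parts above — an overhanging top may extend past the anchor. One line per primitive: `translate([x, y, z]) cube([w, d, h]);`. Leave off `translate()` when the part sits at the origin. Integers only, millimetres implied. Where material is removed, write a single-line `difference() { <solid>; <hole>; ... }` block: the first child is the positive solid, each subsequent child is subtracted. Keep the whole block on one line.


difference() { translate([350, 498, 0]) cube([3030, 146, 2350]); translate([1422, 498, 0]) cube([803, 146, 2010]); }
translate([350, 5752, 0]) cube([3030, 146, 2350]);
translate([350, 644, 0]) cube([146, 5108, 2350]);
translate([3234, 644, 0]) cube([146, 5108, 2350]);


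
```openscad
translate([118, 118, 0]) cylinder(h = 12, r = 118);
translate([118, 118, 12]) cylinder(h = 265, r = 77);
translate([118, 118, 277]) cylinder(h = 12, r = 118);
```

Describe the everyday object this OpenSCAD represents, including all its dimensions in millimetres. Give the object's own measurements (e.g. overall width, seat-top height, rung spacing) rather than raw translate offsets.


A spool: two coaxial disc flanges of radius 118 mm and thickness 12 mm, joined by a core cylinder of radius 77 mm and height 265 mm. The lower flange rests on z = 0 and the three cylinders share a vertical axis.


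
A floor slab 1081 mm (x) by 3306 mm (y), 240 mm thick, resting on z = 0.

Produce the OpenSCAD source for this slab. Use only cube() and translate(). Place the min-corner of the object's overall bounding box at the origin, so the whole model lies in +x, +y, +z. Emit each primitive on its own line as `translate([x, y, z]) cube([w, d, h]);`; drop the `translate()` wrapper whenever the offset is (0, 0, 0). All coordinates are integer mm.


cube([1081, 3306, 240]);


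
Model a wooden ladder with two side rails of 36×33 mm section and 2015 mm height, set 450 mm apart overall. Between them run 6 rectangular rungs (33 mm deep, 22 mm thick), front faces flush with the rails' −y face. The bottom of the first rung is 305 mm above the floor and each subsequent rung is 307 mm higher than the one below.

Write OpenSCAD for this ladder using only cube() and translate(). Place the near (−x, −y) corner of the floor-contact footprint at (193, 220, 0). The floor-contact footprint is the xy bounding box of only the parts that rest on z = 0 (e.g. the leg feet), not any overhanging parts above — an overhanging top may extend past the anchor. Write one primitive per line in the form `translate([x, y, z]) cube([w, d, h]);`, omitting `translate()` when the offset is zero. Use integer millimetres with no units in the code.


translate([193, 220, 0]) cube([36, 33, 2015]);
translate([607, 220, 0]) cube([36, 33, 2015]);
translate([229, 220, 305]) cube([378, 33, 22]);
translate([229, 220, 612]) cube([378, 33, 22]);
translate([229, 220, 919]) cube([378, 33, 22]);
translate([229, 220, 1226]) cube([378, 33, 22]);
translate([229, 220, 1533]) cube([378, 33, 22]);
translate([229, 220, 1840]) cube([378, 33, 22]);


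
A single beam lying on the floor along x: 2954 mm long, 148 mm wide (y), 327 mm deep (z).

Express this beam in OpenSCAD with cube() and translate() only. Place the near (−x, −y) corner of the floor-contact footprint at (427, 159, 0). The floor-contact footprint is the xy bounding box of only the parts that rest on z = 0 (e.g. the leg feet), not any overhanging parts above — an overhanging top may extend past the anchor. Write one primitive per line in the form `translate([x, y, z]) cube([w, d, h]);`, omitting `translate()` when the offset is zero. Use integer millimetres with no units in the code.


translate([427, 159, 0]) cube([2954, 148, 327]);


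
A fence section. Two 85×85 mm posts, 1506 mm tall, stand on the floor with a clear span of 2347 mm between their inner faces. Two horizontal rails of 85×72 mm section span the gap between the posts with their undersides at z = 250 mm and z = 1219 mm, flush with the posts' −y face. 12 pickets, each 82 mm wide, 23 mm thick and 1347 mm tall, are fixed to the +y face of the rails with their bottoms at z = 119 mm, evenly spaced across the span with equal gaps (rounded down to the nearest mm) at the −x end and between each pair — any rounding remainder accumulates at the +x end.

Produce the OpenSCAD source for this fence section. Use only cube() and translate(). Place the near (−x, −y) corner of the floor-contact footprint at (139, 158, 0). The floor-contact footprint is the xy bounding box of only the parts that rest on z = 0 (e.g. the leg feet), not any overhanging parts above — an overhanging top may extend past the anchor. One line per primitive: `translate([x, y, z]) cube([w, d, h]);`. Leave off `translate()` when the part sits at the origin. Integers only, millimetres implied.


translate([139, 158, 0]) cube([85, 85, 1506]);
translate([2571, 158, 0]) cube([85, 85, 1506]);
translate([224, 158, 250]) cube([2347, 85, 72]);
translate([224, 158, 1219]) cube([2347, 85, 72]);
translate([328, 243, 119]) cube([82, 23, 1347]);
translate([514, 243, 119]) cube([82, 23, 1347]);
translate([700, 243, 119]) cube([82, 23, 1347]);
translate([886, 243, 119]) cube([82, 23, 1347]);
translate([1072, 243, 119]) cube([82, 23, 1347]);
translate([1258, 243, 119]) cube([82, 23, 1347]);
translate([1444, 243, 119]) cube([82, 23, 1347]);
translate([1630, 243, 119]) cube([82, 23, 1347]);
translate([1816, 243, 119]) cube([82, 23, 1347]);
translate([2002, 243, 119]) cube([82, 23, 1347]);
translate([2188, 243, 119]) cube([82, 23, 1347]);
translate([2374, 243, 119]) cube([82, 23, 1347]);


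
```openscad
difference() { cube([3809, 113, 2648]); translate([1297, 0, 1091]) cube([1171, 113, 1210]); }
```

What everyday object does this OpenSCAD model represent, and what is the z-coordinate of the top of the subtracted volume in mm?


A wall with a window opening. The window head height is 2301 mm.

A wall with a rectangular opening subtracted — a window. Sill at z = 1091, opening 1210 mm tall, so the head is at 1091 + 1210 = 2301 mm.


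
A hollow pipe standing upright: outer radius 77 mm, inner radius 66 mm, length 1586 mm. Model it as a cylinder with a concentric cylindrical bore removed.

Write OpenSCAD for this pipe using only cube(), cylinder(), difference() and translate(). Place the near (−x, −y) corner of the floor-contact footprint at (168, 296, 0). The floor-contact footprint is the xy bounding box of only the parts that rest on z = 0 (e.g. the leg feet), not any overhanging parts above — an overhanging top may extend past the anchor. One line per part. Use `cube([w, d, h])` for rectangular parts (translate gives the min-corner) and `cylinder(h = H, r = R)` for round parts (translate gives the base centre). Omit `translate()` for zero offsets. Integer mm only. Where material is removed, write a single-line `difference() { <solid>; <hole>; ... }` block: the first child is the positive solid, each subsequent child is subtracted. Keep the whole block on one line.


difference() { translate([245, 373, 0]) cylinder(h = 1586, r = 77); translate([245, 373, 0]) cylinder(h = 1586, r = 66); }


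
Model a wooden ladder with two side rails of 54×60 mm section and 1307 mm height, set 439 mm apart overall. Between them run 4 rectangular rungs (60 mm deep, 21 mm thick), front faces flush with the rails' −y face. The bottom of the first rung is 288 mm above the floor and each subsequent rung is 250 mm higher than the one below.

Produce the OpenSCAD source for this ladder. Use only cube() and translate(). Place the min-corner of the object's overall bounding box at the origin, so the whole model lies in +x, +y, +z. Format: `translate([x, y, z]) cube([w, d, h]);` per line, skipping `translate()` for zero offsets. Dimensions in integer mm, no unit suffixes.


cube([54, 60, 1307]);
translate([385, 0, 0]) cube([54, 60, 1307]);
translate([54, 0, 288]) cube([331, 60, 21]);
translate([54, 0, 538]) cube([331, 60, 21]);
translate([54, 0, 788]) cube([331, 60, 21]);
translate([54, 0, 1038]) cube([331, 60, 21]);


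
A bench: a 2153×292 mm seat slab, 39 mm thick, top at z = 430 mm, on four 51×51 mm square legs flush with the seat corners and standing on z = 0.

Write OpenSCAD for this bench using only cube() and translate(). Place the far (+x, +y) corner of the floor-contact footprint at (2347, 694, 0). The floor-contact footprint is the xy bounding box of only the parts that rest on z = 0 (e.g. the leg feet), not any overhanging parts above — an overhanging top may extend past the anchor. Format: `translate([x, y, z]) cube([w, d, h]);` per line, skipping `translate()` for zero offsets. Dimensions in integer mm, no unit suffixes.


// leg_h = 430 − 39 = 391
translate([194, 402, 391]) cube([2153, 292, 39]);
translate([194, 402, 0]) cube([51, 51, 391]);
translate([194, 643, 0]) cube([51, 51, 391]);
translate([2296, 402, 0]) cube([51, 51, 391]);
translate([2296, 643, 0]) cube([51, 51, 391]);


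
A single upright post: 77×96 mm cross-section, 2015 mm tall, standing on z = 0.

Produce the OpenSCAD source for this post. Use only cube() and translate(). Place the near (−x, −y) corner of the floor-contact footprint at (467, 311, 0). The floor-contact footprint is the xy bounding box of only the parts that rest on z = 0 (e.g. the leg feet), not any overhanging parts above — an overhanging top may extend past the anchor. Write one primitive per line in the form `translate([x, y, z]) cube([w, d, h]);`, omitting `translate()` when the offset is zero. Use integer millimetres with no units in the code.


translate([467, 311, 0]) cube([77, 96, 2015]);


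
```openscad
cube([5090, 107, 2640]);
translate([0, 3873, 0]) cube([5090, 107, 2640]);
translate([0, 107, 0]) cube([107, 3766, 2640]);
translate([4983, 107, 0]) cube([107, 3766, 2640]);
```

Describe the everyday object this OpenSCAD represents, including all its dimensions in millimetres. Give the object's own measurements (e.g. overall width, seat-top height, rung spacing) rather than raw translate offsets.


The wall frame of a small rectangular building: four walls, each 2640 mm tall and 107 mm thick, enclosing a footprint 5090 mm (x) by 3980 mm (y) outside-to-outside, with no floor or roof. The front and back walls (the −y and +y sides) span the full width; the two side walls fit between them.


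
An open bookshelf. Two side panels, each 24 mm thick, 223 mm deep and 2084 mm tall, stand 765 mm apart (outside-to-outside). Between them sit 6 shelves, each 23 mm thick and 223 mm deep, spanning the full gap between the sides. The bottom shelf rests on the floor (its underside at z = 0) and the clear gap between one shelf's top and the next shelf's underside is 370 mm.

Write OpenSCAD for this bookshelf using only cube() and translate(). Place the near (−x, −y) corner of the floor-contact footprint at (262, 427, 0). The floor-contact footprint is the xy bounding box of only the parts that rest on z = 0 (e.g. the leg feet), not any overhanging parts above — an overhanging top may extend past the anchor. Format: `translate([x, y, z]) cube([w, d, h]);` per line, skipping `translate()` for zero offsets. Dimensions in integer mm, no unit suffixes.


translate([262, 427, 0]) cube([24, 223, 2084]);
translate([1003, 427, 0]) cube([24, 223, 2084]);
translate([286, 427, 0]) cube([717, 223, 23]);
translate([286, 427, 393]) cube([717, 223, 23]);
translate([286, 427, 786]) cube([717, 223, 23]);
translate([286, 427, 1179]) cube([717, 223, 23]);
translate([286, 427, 1572]) cube([717, 223, 23]);
translate([286, 427, 1965]) cube([717, 223, 23]);


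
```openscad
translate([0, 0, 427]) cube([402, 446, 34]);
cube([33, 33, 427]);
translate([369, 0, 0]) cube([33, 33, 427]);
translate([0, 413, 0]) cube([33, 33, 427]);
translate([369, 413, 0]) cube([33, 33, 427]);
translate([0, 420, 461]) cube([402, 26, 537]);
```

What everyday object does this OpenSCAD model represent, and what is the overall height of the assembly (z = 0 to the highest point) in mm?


A chair. The overall height is 998 mm.

A slab on four corner posts with a tall panel at the back — a chair. The seat slab sits at z = 427 with thickness 34, and the 537 mm backrest starts at the seat top, so the overall height is 427 + 34 + 537 = 998 mm.


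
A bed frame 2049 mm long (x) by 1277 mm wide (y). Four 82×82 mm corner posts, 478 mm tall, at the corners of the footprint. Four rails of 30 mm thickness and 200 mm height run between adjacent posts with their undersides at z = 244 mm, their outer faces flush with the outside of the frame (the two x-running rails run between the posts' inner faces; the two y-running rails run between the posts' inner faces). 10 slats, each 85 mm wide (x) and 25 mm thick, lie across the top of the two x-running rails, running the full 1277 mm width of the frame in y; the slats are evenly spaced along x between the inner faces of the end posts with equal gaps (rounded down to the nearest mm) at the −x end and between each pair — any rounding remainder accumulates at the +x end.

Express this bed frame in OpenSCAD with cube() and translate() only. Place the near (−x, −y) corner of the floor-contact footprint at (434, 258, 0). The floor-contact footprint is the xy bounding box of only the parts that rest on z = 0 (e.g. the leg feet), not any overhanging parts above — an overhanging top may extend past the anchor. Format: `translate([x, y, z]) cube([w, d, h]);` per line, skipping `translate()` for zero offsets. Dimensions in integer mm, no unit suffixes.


translate([434, 258, 0]) cube([82, 82, 478]);
translate([434, 1453, 0]) cube([82, 82, 478]);
translate([2401, 258, 0]) cube([82, 82, 478]);
translate([2401, 1453, 0]) cube([82, 82, 478]);
translate([516, 258, 244]) cube([1885, 30, 200]);
translate([516, 1505, 244]) cube([1885, 30, 200]);
translate([434, 340, 244]) cube([30, 1113, 200]);
translate([2453, 340, 244]) cube([30, 1113, 200]);
translate([610, 258, 444]) cube([85, 1277, 25]);
translate([789, 258, 444]) cube([85, 1277, 25]);
translate([968, 258, 444]) cube([85, 1277, 25]);
translate([1147, 258, 444]) cube([85, 1277, 25]);
translate([1326, 258, 444]) cube([85, 1277, 25]);
translate([1505, 258, 444]) cube([85, 1277, 25]);
translate([1684, 258, 444]) cube([85, 1277, 25]);
translate([1863, 258, 444]) cube([85, 1277, 25]);
translate([2042, 258, 444]) cube([85, 1277, 25]);
translate([2221, 258, 444]) cube([85, 1277, 25]);


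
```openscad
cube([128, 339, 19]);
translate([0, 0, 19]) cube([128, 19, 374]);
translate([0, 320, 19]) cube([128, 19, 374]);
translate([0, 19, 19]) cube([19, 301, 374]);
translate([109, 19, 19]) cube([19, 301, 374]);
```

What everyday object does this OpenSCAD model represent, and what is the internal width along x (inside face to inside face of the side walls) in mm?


An open box. The internal width is 90 mm.

A 128×339 base slab with four walls standing on it — an open box. The base is 128 mm wide and the walls are 19 mm thick, so the internal width is 128 − 2 × 19 = 90 mm.


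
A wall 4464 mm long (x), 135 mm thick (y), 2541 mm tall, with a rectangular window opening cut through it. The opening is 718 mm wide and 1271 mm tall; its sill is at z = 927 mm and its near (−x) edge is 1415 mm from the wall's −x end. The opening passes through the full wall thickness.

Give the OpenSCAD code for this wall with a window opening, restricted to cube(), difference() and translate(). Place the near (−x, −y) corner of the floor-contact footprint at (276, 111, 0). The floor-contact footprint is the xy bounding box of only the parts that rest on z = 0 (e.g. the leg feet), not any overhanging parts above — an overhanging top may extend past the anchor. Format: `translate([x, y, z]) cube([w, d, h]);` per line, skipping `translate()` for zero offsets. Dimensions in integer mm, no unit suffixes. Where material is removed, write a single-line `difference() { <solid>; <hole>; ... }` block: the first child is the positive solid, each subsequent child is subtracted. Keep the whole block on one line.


difference() { translate([276, 111, 0]) cube([4464, 135, 2541]); translate([1691, 111, 927]) cube([718, 135, 1271]); }


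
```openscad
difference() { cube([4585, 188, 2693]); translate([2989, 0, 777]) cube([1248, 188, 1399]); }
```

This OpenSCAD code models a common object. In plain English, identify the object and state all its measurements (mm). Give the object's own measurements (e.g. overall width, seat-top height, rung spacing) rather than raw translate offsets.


A wall 4585 mm long (x), 188 mm thick (y), 2693 mm tall, with a rectangular window opening cut through it. The opening is 1248 mm wide and 1399 mm tall; its sill is at z = 777 mm and its near (−x) edge is 2989 mm from the wall's −x end. The opening passes through the full wall thickness.


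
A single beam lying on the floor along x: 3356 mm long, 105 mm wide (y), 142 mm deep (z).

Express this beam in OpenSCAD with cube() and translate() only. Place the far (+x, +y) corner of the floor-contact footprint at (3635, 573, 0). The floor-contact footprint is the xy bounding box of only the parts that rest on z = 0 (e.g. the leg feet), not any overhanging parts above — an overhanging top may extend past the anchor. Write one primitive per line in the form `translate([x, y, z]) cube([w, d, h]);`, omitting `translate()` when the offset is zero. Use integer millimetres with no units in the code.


translate([279, 468, 0]) cube([3356, 105, 142]);


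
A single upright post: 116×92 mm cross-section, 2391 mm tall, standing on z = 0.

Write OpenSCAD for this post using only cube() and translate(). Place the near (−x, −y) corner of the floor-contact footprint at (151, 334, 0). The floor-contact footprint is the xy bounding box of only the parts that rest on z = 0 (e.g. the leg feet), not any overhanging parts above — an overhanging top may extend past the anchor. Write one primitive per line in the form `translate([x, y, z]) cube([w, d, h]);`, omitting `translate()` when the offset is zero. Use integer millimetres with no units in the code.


translate([151, 334, 0]) cube([116, 92, 2391]);


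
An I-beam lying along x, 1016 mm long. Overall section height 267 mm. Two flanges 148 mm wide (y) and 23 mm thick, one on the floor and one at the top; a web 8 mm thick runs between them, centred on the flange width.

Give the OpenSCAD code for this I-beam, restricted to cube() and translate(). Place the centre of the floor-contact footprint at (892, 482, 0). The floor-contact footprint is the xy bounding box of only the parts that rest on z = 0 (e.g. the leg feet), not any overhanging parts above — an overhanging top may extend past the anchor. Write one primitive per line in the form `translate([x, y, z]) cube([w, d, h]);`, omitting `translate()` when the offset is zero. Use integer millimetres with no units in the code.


translate([384, 408, 0]) cube([1016, 148, 23]);
translate([384, 478, 23]) cube([1016, 8, 221]);
translate([384, 408, 244]) cube([1016, 148, 23]);


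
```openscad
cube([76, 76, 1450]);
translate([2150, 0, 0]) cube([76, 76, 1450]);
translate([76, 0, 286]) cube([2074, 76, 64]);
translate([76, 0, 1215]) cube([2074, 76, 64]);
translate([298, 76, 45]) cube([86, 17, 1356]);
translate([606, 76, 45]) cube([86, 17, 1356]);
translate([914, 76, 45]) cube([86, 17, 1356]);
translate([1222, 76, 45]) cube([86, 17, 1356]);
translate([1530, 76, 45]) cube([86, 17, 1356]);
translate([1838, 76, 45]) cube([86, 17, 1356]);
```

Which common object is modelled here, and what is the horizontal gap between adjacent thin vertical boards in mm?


A fence section. The picket gap is 222 mm.

Two posts, two rails, 6 pickets — a fence section. Span 2074 mm holds 6 pickets of 86 mm with 7 equal gaps: ⌊(2074 − 6·86) / 7⌋ = 222 mm.


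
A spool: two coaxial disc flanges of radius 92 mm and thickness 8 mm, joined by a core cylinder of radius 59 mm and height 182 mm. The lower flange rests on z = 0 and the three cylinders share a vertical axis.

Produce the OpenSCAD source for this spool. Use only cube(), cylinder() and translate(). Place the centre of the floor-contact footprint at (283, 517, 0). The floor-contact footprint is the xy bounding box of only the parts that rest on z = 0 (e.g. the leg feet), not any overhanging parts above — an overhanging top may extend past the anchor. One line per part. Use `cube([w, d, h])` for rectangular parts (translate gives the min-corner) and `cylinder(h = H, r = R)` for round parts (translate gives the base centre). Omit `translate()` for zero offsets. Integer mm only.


translate([283, 517, 0]) cylinder(h = 8, r = 92);
translate([283, 517, 8]) cylinder(h = 182, r = 59);
translate([283, 517, 190]) cylinder(h = 8, r = 92);


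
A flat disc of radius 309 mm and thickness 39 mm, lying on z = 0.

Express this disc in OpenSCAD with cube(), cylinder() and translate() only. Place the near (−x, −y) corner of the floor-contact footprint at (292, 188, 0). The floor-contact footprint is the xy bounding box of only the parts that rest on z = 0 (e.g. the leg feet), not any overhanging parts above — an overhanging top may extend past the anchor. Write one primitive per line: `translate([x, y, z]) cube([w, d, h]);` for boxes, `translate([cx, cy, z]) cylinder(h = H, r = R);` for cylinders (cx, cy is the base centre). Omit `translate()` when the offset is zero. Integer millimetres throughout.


translate([601, 497, 0]) cylinder(h = 39, r = 309);


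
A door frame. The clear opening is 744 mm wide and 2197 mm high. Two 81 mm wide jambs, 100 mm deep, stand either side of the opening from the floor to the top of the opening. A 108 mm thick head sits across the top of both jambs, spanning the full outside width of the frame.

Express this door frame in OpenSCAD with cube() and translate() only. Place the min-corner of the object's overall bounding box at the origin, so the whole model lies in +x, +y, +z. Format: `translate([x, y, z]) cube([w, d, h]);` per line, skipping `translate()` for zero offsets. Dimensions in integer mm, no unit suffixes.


cube([81, 100, 2197]);
translate([825, 0, 0]) cube([81, 100, 2197]);
translate([0, 0, 2197]) cube([906, 100, 108]);


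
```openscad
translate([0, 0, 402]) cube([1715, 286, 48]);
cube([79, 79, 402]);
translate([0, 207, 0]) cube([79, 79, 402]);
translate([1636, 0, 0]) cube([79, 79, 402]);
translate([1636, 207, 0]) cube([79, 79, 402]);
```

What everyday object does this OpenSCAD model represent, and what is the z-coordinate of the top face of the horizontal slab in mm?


A bench. The seat-top height is 450 mm.

A long slab on four corner posts — a bench. The slab sits at z = 402 with thickness 48, so the top is 402 + 48 = 450 mm.


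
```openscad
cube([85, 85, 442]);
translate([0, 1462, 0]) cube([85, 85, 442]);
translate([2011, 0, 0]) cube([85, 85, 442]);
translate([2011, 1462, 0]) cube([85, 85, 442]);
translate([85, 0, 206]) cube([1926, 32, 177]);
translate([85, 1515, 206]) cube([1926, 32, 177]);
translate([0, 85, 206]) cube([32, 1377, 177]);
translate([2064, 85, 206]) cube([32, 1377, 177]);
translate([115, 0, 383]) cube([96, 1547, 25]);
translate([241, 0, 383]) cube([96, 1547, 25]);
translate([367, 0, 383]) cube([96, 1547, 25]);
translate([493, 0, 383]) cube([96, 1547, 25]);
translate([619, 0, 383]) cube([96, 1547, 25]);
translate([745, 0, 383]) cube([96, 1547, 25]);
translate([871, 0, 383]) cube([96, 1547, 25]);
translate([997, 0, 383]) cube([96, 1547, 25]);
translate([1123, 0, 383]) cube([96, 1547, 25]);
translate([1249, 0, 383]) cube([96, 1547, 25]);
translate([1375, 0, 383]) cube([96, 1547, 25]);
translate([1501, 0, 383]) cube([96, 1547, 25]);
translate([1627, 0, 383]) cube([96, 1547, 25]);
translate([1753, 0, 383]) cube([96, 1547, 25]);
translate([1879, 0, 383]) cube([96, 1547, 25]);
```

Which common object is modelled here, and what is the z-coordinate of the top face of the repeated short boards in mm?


A bed frame. The slat-top height is 408 mm.

Four posts, four rails, and a row of slats — a bed frame. Slats sit on the rails at z = 206 + 177 = 383; with slat thickness 25, the top is 408 mm.


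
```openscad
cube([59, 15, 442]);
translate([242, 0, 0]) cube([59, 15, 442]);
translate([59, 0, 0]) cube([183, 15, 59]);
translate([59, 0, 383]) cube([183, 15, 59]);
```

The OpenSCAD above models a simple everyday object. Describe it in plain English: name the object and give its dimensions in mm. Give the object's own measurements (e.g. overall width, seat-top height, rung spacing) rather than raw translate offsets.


A rectangular picture frame lying in the x–z plane (depth along y). The opening is 183 mm wide (x) by 324 mm tall (z), surrounded by a border 59 mm wide on all four sides. The frame is 15 mm deep and is made of two full-height vertical stiles with two horizontal rails fitted between them.


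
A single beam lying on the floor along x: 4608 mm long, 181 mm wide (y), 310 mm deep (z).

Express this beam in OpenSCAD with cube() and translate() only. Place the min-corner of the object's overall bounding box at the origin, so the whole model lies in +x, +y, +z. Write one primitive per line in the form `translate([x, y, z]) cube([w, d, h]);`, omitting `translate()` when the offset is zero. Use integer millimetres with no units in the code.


cube([4608, 181, 310]);


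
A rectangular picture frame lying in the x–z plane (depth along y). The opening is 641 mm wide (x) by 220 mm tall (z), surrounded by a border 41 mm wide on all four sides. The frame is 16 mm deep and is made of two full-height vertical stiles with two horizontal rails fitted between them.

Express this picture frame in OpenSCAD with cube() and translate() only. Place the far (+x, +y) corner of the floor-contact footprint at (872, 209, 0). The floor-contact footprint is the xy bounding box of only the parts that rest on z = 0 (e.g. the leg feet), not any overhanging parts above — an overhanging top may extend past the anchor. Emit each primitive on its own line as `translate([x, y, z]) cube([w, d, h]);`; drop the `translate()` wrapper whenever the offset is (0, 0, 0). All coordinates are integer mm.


translate([149, 193, 0]) cube([41, 16, 302]);
translate([831, 193, 0]) cube([41, 16, 302]);
translate([190, 193, 0]) cube([641, 16, 41]);
translate([190, 193, 261]) cube([641, 16, 41]);


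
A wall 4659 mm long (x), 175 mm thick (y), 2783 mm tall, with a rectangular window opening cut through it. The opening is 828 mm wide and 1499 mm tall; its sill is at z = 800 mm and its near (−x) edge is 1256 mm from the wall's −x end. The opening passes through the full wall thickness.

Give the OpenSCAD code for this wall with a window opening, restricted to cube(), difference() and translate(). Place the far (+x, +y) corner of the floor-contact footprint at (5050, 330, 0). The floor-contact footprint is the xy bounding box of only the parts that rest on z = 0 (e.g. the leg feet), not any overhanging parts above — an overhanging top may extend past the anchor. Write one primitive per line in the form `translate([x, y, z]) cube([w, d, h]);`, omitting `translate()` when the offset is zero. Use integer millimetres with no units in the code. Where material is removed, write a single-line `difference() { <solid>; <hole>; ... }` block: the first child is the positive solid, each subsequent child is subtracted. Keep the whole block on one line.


difference() { translate([391, 155, 0]) cube([4659, 175, 2783]); translate([1647, 155, 800]) cube([828, 175, 1499]); }
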